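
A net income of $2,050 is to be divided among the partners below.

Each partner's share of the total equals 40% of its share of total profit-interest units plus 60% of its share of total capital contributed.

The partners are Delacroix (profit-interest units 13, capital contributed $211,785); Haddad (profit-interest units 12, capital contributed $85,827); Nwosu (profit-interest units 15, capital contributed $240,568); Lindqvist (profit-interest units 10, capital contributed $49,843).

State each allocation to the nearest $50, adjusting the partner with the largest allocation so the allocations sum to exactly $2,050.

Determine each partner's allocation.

Delacroix: $650 · Haddad: $400 · Nwosu: $750 · Lindqvist: $250

Profit-interest units total 50; capital contributed total 588,023.
Composite weights (40% profit-interest units + 60% capital contributed): Delacroix 0.3201; Haddad 0.1836; Nwosu 0.3655; Lindqvist 0.1309.
Pro-rata amounts: Delacroix 656.20; Haddad 376.33; Nwosu 749.21; Lindqvist 268.26.
Rounded to nearest $50: Delacroix $650; Haddad $400; Nwosu $750; Lindqvist $250. Sum = $2,050.
Rounded total matches; no reconciliation needed.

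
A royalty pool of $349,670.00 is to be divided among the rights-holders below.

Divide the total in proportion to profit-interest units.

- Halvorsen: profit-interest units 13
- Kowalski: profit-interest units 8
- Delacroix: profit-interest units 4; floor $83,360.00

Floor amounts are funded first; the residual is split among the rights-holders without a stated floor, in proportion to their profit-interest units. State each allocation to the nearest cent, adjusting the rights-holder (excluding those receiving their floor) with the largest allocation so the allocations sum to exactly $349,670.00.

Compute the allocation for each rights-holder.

Fund the minimums — Delacroix $83,360.00. Remaining pool $266,310.00.
Remaining pool split over remaining profit-interest units 21: Halvorsen 164,858.5714 → $164,858.57; Kowalski 101,451.4286 → $101,451.43.

Halvorsen: $164,858.57 · Kowalski: $101,451.43 · Delacroix: $83,360.00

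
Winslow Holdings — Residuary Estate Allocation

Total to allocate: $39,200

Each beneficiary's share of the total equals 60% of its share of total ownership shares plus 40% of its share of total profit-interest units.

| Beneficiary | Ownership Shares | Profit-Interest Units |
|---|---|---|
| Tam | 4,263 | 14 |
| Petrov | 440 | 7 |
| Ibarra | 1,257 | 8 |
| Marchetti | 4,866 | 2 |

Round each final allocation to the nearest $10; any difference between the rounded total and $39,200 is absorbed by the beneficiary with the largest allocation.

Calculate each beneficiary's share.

Totals — ownership shares 10,826, profit-interest units 31.
Combined weights (60% ownership shares + 40% profit-interest units): Tam 0.4169; Petrov 0.1147; Ibarra 0.1729; Marchetti 0.2955.
Pro-rata amounts: Tam 16,342.86; Petrov 4,496.57; Ibarra 6,777.34; Marchetti 11,583.23.
Rounded to nearest $10: Tam $16,340; Petrov $4,500; Ibarra $6,780; Marchetti $11,580. Sum = $39,200.
Rounded total matches; no reconciliation needed.

Tam: $16,340 · Petrov: $4,500 · Ibarra: $6,780 · Marchetti: $11,580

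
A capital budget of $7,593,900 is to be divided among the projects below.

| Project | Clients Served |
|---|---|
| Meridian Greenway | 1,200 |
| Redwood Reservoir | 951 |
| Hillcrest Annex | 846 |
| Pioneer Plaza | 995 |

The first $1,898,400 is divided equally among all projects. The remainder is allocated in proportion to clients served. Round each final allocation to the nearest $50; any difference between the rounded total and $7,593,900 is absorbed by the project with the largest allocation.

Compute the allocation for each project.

Equal tier: $1,898,400 ÷ 4 = $474,600 apiece.
Remainder $5,695,500 by clients served (total 3,992): Meridian Greenway 1,712,074.15 → $1,712,050; Redwood Reservoir 1,356,818.76 → $1,356,800; Hillcrest Annex 1,207,012.27 → $1,207,000; Pioneer Plaza 1,419,594.81 → $1,419,600.
Rounding difference +$50 on remainder applied to Meridian Greenway.
Totals: Meridian Greenway $474,600 + $1,712,100 = $2,186,700; Redwood Reservoir $474,600 + $1,356,800 = $1,831,400; Hillcrest Annex $474,600 + $1,207,000 = $1,681,600; Pioneer Plaza $474,600 + $1,419,600 = $1,894,200.

Meridian Greenway: $2,186,700 · Redwood Reservoir: $1,831,400 · Hillcrest Annex: $1,681,600 · Pioneer Plaza: $1,894,200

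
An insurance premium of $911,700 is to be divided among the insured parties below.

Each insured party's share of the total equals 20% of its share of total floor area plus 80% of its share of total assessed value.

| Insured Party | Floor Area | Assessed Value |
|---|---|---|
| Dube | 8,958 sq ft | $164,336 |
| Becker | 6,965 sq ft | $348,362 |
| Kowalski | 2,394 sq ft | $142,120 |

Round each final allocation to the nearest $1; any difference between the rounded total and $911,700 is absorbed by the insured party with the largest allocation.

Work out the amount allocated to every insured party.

Dube: $272,217 | Becker: $457,353 | Kowalski: $182,130

Totals — floor area 18,317, assessed value 654,818.
Composite weights (20% floor area + 80% assessed value): Dube 0.2986; Becker 0.5016; Kowalski 0.1998.
Proportional shares: Dube 272,217.47; Becker 457,352.60; Kowalski 182,129.92.
After rounding ($1): Dube $272,217; Becker $457,353; Kowalski $182,130. Sum = $911,700.
No rounding difference to absorb.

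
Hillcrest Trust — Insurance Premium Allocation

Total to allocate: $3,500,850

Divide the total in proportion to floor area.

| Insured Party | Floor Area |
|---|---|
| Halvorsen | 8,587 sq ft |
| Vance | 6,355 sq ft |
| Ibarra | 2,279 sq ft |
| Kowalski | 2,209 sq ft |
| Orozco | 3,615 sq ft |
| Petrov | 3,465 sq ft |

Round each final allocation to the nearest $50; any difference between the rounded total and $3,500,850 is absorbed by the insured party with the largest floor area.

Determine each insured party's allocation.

Halvorsen: $1,133,950; Vance: $839,250; Ibarra: $300,950; Kowalski: $291,700; Orozco: $477,400; Petrov: $457,600

Total floor area = 26,510.
Raw shares: Halvorsen 8,587/26,510 × $3,500,850 = 1,133,979.59; Vance 6,355/26,510 × $3,500,850 = 839,226.77; Ibarra 2,279/26,510 × $3,500,850 = 300,959.53; Kowalski 2,209/26,510 × $3,500,850 = 291,715.49; Orozco 3,615/26,510 × $3,500,850 = 477,388.64; Petrov 3,465/26,510 × $3,500,850 = 457,579.98.
After rounding ($50): Halvorsen $1,134,000; Vance $839,250; Ibarra $300,950; Kowalski $291,700; Orozco $477,400; Petrov $457,600. Sum = $3,500,900.
Difference $3,500,850 − $3,500,900 = −$50 applied to largest floor area (Halvorsen): Halvorsen becomes $1,133,950.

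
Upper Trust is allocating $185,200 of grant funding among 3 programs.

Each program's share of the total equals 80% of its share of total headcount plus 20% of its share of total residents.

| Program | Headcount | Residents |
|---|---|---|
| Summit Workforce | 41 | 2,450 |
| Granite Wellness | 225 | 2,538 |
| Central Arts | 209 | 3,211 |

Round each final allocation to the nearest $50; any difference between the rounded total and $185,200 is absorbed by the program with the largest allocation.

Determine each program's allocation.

Summit Workforce: $23,850 | Granite Wellness: $81,650 | Central Arts: $79,700

Headcount total 475; residents total 8,199.
Combined weights (80% headcount + 20% residents): Summit Workforce 0.1288; Granite Wellness 0.4409; Central Arts 0.4303.
Pro-rata amounts: Summit Workforce 23,856.73; Granite Wellness 81,646.78; Central Arts 79,696.49.
At nearest $50: Summit Workforce $23,850; Granite Wellness $81,650; Central Arts $79,700. Sum = $185,200.
No rounding difference to absorb.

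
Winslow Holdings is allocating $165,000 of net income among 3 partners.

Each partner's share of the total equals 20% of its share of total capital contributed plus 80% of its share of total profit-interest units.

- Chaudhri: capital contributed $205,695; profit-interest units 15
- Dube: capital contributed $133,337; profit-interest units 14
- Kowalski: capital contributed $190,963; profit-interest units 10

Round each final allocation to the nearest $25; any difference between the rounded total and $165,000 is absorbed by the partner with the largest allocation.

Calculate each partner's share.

Totals — capital contributed 529,995, profit-interest units 39.
Combined weights (20% capital contributed + 80% profit-interest units): Chaudhri 0.3853; Dube 0.3375; Kowalski 0.2772.
Pro-rata amounts: Chaudhri 63,576.78; Dube 55,686.81; Kowalski 45,736.42.
Rounded to nearest $25: Chaudhri $63,575; Dube $55,675; Kowalski $45,725. Sum = $164,975.
Difference $165,000 − $164,975 = +$25 applied to largest allocation (Chaudhri): Chaudhri becomes $63,600.

Chaudhri: $63,600; Dube: $55,675; Kowalski: $45,725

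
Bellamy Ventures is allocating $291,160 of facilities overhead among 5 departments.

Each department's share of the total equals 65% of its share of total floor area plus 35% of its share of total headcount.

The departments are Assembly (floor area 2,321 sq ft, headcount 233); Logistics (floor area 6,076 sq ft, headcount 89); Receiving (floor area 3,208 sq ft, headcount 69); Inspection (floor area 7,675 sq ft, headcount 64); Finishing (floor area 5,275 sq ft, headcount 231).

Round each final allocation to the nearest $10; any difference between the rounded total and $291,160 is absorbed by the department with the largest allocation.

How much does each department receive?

Assembly: $52,500 · Logistics: $60,050 · Receiving: $34,980 · Inspection: $68,660 · Finishing: $74,970

Floor area total 24,555; headcount total 686.
Combined weights (65% floor area + 35% headcount): Assembly 0.1803; Logistics 0.2062; Receiving 0.1201; Inspection 0.2358; Finishing 0.2575.
Proportional shares: Assembly 52,501.15; Logistics 60,050.90; Receiving 34,975.20; Inspection 68,661.18; Finishing 74,971.56.
At nearest $10: Assembly $52,500; Logistics $60,050; Receiving $34,980; Inspection $68,660; Finishing $74,970. Sum = $291,160.
Sum already equals the total — no adjustment.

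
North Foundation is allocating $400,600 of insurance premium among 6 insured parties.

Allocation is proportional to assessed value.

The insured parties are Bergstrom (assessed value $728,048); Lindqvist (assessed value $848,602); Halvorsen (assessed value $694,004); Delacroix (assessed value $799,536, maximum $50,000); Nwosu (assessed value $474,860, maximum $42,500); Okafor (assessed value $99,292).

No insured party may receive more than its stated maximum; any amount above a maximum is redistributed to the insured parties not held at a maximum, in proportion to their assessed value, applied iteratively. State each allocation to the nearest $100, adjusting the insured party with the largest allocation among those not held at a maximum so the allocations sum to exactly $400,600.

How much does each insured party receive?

Bergstrom: $94,600; Lindqvist: $110,400; Halvorsen: $90,200; Delacroix: $50,000; Nwosu: $42,500; Okafor: $12,900

Assessed value total: 3,644,342.
Unconstrained shares: Bergstrom 80,029.82; Lindqvist 93,281.57; Halvorsen 76,287.57; Delacroix 87,888.05; Nwosu 52,198.43; Okafor 10,914.56.
Cap binds for Delacroix ($50,000), Nwosu ($42,500); residual $308,100 reallocated over remaining assessed value 2,369,946.
Remaining shares: Bergstrom 94,648.40 → $94,600; Lindqvist 110,320.77 → $110,300; Halvorsen 90,222.58 → $90,200; Okafor 12,908.25 → $12,900.
Rounding difference +$100 applied to Lindqvist → $110,400.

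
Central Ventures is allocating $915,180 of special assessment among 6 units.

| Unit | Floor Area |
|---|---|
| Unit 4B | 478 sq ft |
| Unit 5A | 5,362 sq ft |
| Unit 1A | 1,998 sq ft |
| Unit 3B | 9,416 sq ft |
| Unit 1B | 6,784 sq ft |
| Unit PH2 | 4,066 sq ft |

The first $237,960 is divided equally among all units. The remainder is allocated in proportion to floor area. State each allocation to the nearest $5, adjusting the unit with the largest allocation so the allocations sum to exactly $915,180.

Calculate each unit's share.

Unit 4B: $51,180; Unit 5A: $168,870; Unit 1A: $87,805; Unit 3B: $266,550; Unit 1B: $203,135; Unit PH2: $137,640

Equal tier: $237,960 ÷ 6 = $39,660 apiece.
Remainder $677,220 by floor area (total 28,104): Unit 4B 11,518.33 → $11,520; Unit 5A 129,207.72 → $129,210; Unit 1A 48,145.66 → $48,145; Unit 3B 226,896.65 → $226,895; Unit 1B 163,473.54 → $163,475; Unit PH2 97,978.10 → $97,980.
Rounding difference −$5 on remainder applied to Unit 3B.
Totals: Unit 4B $39,660 + $11,520 = $51,180; Unit 5A $39,660 + $129,210 = $168,870; Unit 1A $39,660 + $48,145 = $87,805; Unit 3B $39,660 + $226,890 = $266,550; Unit 1B $39,660 + $163,475 = $203,135; Unit PH2 $39,660 + $97,980 = $137,640.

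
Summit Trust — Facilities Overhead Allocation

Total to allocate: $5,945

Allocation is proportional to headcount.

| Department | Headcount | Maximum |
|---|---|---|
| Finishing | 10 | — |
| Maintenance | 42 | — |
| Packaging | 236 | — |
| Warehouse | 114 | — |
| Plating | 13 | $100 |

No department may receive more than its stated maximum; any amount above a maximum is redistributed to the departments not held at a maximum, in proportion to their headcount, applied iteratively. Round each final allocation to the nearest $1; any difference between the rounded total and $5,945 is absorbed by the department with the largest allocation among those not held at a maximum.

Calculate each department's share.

Finishing: $145 | Maintenance: $611 | Packaging: $3,431 | Warehouse: $1,658 | Plating: $100

Sum of headcount: 415.
Proportional shares (ignoring caps): Finishing 143.25; Maintenance 601.66; Packaging 3,380.77; Warehouse 1,633.08; Plating 186.23.
Cap binds for Plating ($100); residual $5,845 reallocated over remaining headcount 402.
Shares after redistribution: Finishing 145.40 → $145; Maintenance 610.67 → $611; Packaging 3,431.39 → $3,431; Warehouse 1,657.54 → $1,658.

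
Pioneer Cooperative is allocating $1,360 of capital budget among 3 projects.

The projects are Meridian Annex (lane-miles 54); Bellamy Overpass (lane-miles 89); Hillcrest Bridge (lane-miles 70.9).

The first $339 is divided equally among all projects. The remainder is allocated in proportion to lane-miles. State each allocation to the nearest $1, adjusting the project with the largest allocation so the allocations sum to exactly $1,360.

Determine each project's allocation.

Meridian Annex: $371 | Bellamy Overpass: $538 | Hillcrest Bridge: $451

$339 shared equally gives $113 per project.
Remainder $1,021 by lane-miles (total 213.9): Meridian Annex 257.76 → $258; Bellamy Overpass 424.82 → $425; Hillcrest Bridge 338.42 → $338.
Totals: Meridian Annex $113 + $258 = $371; Bellamy Overpass $113 + $425 = $538; Hillcrest Bridge $113 + $338 = $451.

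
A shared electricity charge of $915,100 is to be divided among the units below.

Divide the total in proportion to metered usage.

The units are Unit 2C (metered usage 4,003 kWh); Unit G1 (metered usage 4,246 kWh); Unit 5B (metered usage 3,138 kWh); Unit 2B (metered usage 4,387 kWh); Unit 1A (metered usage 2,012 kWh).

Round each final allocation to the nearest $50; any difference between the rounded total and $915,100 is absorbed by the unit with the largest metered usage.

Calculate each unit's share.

Unit 2C: $205,950; Unit G1: $218,450; Unit 5B: $161,450; Unit 2B: $225,750; Unit 1A: $103,500

Metered usage total: 17,786.
Proportional shares: Unit 2C 4,003/17,786 × $915,100 = 205,956.67; Unit G1 4,246/17,786 × $915,100 = 218,459.16; Unit 5B 3,138/17,786 × $915,100 = 161,451.92; Unit 2B 4,387/17,786 × $915,100 = 225,713.69; Unit 1A 2,012/17,786 × $915,100 = 103,518.57.
After rounding ($50): Unit 2C $205,950; Unit G1 $218,450; Unit 5B $161,450; Unit 2B $225,700; Unit 1A $103,500. Sum = $915,050.
Difference $915,100 − $915,050 = +$50 applied to largest metered usage (Unit 2B): Unit 2B becomes $225,750.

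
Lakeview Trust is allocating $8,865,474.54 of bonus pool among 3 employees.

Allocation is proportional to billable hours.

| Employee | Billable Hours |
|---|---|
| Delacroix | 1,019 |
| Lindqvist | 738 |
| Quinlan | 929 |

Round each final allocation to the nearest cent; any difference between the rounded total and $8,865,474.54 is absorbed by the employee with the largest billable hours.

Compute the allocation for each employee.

Total billable hours = 1,019 + 738 + 929 = 2,686.
Raw shares: Delacroix 3,363,335.2778; Lindqvist 2,435,860.0933; Quinlan 3,066,279.1689.
Rounded to nearest cent: Delacroix $3,363,335.28; Lindqvist $2,435,860.09; Quinlan $3,066,279.17. Sum = $8,865,474.54.
No rounding difference to absorb.

Delacroix: $3,363,335.28 | Lindqvist: $2,435,860.09 | Quinlan: $3,066,279.17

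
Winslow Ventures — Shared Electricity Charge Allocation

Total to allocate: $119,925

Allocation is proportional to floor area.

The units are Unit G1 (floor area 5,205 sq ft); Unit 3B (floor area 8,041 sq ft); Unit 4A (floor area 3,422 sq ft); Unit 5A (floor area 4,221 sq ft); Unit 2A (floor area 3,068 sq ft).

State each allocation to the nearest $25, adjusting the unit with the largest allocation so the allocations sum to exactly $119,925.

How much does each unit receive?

Sum of floor area: 23,957.
Raw shares: Unit G1 5,205/23,957 × $119,925 = 26,055.42; Unit 3B 8,041/23,957 × $119,925 = 40,251.99; Unit 4A 3,422/23,957 × $119,925 = 17,130.00; Unit 5A 4,221/23,957 × $119,925 = 21,129.67; Unit 2A 3,068/23,957 × $119,925 = 15,357.93.
Rounded to nearest $25: Unit G1 $26,050; Unit 3B $40,250; Unit 4A $17,125; Unit 5A $21,125; Unit 2A $15,350. Sum = $119,900.
Difference $119,925 − $119,900 = +$25 applied to largest allocation (Unit 3B): Unit 3B becomes $40,275.

Unit G1: $26,050 | Unit 3B: $40,275 | Unit 4A: $17,125 | Unit 5A: $21,125 | Unit 2A: $15,350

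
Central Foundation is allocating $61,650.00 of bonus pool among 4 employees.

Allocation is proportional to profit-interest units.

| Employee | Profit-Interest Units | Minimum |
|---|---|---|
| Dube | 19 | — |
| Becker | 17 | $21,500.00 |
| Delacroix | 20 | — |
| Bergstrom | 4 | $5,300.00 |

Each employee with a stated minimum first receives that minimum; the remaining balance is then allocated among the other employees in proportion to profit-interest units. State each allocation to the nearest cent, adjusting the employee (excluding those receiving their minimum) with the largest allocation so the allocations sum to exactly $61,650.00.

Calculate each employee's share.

Guaranteed amounts: Becker $21,500.00; Bergstrom $5,300.00. Remaining pool $34,850.00.
Remaining pool split over remaining profit-interest units 39: Dube 16,978.2051 → $16,978.21; Delacroix 17,871.7949 → $17,871.79.

Dube: $16,978.21 | Becker: $21,500.00 | Delacroix: $17,871.79 | Bergstrom: $5,300.00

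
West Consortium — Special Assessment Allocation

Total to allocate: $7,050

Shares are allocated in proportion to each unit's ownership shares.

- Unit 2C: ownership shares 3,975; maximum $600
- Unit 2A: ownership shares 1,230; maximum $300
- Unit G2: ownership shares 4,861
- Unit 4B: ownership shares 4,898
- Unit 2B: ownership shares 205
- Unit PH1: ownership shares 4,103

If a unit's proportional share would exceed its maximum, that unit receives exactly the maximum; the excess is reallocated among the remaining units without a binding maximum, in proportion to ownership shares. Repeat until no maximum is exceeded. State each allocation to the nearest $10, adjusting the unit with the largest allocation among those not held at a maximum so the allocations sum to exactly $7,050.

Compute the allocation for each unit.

Total ownership shares = 19,272.
Proportional shares (ignoring caps): Unit 2C 1,454.12; Unit 2A 449.95; Unit G2 1,778.23; Unit 4B 1,791.77; Unit 2B 74.99; Unit PH1 1,500.94.
Cap binds for Unit 2C ($600), Unit 2A ($300); remaining pool $6,150 reallocated over remaining ownership shares 14,067.
Remaining shares: Unit G2 2,125.20 → $2,130; Unit 4B 2,141.37 → $2,140; Unit 2B 89.62 → $90; Unit PH1 1,793.80 → $1,790.

Unit 2C: $600 · Unit 2A: $300 · Unit G2: $2,130 · Unit 4B: $2,140 · Unit 2B: $90 · Unit PH1: $1,790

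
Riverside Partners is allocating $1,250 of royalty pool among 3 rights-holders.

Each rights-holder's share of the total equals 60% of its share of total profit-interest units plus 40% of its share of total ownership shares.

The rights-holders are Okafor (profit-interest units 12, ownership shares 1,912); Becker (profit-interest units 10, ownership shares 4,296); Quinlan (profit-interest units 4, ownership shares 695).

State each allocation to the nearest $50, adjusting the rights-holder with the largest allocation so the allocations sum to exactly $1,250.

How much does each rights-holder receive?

Okafor: $500 · Becker: $600 · Quinlan: $150

Totals — profit-interest units 26, ownership shares 6,903.
Composite weights (60% profit-interest units + 40% ownership shares): Okafor 0.3877; Becker 0.4797; Quinlan 0.1326.
Pro-rata amounts: Okafor 484.64; Becker 599.63; Quinlan 165.73.
Rounded to nearest $50: Okafor $500; Becker $600; Quinlan $150. Sum = $1,250.
Rounded total matches; no reconciliation needed.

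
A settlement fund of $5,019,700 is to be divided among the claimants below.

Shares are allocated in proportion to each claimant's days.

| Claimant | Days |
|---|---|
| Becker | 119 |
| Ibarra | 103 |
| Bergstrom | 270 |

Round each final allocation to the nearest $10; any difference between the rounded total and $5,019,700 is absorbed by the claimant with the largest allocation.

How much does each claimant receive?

Total days = 492.
Unrounded shares: Becker 119/492 × $5,019,700 = 1,214,114.43; Ibarra 103/492 × $5,019,700 = 1,050,872.15; Bergstrom 270/492 × $5,019,700 = 2,754,713.41.
At nearest $10: Becker $1,214,110; Ibarra $1,050,870; Bergstrom $2,754,710. Sum = $5,019,690.
Difference $5,019,700 − $5,019,690 = +$10 applied to largest allocation (Bergstrom): Bergstrom becomes $2,754,720.

Becker: $1,214,110 | Ibarra: $1,050,870 | Bergstrom: $2,754,720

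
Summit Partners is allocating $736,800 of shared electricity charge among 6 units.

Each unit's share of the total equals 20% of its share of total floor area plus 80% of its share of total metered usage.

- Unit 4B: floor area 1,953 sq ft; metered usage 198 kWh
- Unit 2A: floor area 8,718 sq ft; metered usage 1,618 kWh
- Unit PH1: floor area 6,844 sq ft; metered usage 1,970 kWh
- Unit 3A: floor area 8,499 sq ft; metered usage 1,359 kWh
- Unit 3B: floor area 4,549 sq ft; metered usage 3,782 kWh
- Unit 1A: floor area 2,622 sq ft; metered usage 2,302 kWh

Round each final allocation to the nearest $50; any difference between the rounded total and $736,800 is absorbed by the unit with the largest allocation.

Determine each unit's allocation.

Floor area total 33,185; metered usage total 11,229.
Composite weights (20% floor area + 80% metered usage): Unit 4B 0.0259; Unit 2A 0.1678; Unit PH1 0.1816; Unit 3A 0.1480; Unit 3B 0.2969; Unit 1A 0.1798.
Pro-rata amounts: Unit 4B 19,065.96; Unit 2A 123,645.92; Unit PH1 133,801.72; Unit 3A 109,077.84; Unit 3B 218,727.32; Unit 1A 132,481.24.
Rounded to nearest $50: Unit 4B $19,050; Unit 2A $123,650; Unit PH1 $133,800; Unit 3A $109,100; Unit 3B $218,750; Unit 1A $132,500. Sum = $736,850.
Difference $736,800 − $736,850 = −$50 applied to largest allocation (Unit 3B): Unit 3B becomes $218,700.

Unit 4B: $19,050 | Unit 2A: $123,650 | Unit PH1: $133,800 | Unit 3A: $109,100 | Unit 3B: $218,700 | Unit 1A: $132,500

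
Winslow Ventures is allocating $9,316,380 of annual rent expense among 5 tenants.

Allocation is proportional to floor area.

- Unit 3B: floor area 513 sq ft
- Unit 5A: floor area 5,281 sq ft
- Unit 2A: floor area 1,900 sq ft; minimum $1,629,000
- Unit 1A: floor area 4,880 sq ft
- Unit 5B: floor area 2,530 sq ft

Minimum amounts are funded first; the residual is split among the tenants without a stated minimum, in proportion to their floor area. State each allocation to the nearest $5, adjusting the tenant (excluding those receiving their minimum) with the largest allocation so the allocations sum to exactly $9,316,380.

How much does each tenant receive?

Unit 3B: $298,670; Unit 5A: $3,074,600; Unit 2A: $1,629,000; Unit 1A: $2,841,140; Unit 5B: $1,472,970

Guaranteed amounts: Unit 2A $1,629,000. Balance $7,687,380.
Balance split over remaining floor area 13,204: Unit 3B 298,669.04 → $298,670; Unit 5A 3,074,602.68 → $3,074,605; Unit 1A 2,841,140.14 → $2,841,140; Unit 5B 1,472,968.15 → $1,472,970.
Rounding difference −$5 applied to Unit 5A → $3,074,600.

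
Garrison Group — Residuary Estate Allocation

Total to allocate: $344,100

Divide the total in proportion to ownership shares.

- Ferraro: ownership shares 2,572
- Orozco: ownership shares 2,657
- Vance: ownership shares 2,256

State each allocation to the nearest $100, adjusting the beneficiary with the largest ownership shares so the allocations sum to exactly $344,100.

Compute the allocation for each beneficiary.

Ferraro: $118,200 | Orozco: $122,200 | Vance: $103,700

Sum of ownership shares: 7,485.
Proportional shares: Ferraro 2,572/7,485 × $344,100 = 118,239.84; Orozco 2,657/7,485 × $344,100 = 122,147.45; Vance 2,256/7,485 × $344,100 = 103,712.71.
Rounded to nearest $100: Ferraro $118,200; Orozco $122,100; Vance $103,700. Sum = $344,000.
Difference $344,100 − $344,000 = +$100 applied to largest ownership shares (Orozco): Orozco becomes $122,200.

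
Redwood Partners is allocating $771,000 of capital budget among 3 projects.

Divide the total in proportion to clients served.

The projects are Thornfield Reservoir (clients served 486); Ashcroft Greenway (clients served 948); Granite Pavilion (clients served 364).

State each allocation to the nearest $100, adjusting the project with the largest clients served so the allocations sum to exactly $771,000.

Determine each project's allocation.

Thornfield Reservoir: $208,400; Ashcroft Greenway: $406,500; Granite Pavilion: $156,100

Total clients served = 486 + 948 + 364 = 1,798.
Unrounded shares: Thornfield Reservoir 208,401.56; Ashcroft Greenway 406,511.68; Granite Pavilion 156,086.76.
At nearest $100: Thornfield Reservoir $208,400; Ashcroft Greenway $406,500; Granite Pavilion $156,100. Sum = $771,000.
Rounded total matches; no reconciliation needed.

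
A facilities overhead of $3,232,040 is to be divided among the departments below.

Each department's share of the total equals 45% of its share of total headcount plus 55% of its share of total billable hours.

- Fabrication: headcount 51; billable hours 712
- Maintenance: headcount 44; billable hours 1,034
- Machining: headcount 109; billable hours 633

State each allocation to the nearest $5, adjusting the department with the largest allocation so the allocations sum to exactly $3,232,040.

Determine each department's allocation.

Fabrication: $895,620 · Maintenance: $1,086,315 · Machining: $1,250,105

Totals — headcount 204, billable hours 2,379.
Blended shares (45% headcount + 55% billable hours): Fabrication 0.2771; Maintenance 0.3361; Machining 0.3868.
Pro-rata amounts: Fabrication 895,620.84; Maintenance 1,086,317.23; Machining 1,250,101.93.
Rounded to nearest $5: Fabrication $895,620; Maintenance $1,086,315; Machining $1,250,100. Sum = $3,232,035.
Difference $3,232,040 − $3,232,035 = +$5 applied to largest allocation (Machining): Machining becomes $1,250,105.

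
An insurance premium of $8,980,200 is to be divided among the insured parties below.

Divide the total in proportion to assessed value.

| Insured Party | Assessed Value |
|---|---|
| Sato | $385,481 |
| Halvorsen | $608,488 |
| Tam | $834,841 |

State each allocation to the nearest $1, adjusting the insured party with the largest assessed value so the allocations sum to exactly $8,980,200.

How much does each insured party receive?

Combined assessed value = 1,828,810.
Raw shares: Sato 385,481/1,828,810 × $8,980,200 = 1,892,868.30; Halvorsen 608,488/1,828,810 × $8,980,200 = 2,987,923.26; Tam 834,841/1,828,810 × $8,980,200 = 4,099,408.44.
At nearest $1: Sato $1,892,868; Halvorsen $2,987,923; Tam $4,099,408. Sum = $8,980,199.
Difference $8,980,200 − $8,980,199 = +$1 applied to largest assessed value (Tam): Tam becomes $4,099,409.

Sato: $1,892,868 | Halvorsen: $2,987,923 | Tam: $4,099,409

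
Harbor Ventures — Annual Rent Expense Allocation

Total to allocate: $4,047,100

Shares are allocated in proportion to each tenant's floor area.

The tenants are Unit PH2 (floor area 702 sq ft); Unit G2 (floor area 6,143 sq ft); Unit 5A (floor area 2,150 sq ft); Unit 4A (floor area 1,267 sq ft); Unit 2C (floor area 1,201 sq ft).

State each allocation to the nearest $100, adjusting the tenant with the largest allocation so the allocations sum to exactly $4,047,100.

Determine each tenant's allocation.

Unit PH2: $247,800; Unit G2: $2,168,900; Unit 5A: $759,100; Unit 4A: $447,300; Unit 2C: $424,000

Combined floor area = 11,463.
Pro-rata amounts: Unit PH2 702/11,463 × $4,047,100 = 247,846.48; Unit G2 6,143/11,463 × $4,047,100 = 2,168,833.23; Unit 5A 2,150/11,463 × $4,047,100 = 759,073.98; Unit 4A 1,267/11,463 × $4,047,100 = 447,324.06; Unit 2C 1,201/11,463 × $4,047,100 = 424,022.25.
After rounding ($100): Unit PH2 $247,800; Unit G2 $2,168,800; Unit 5A $759,100; Unit 4A $447,300; Unit 2C $424,000. Sum = $4,047,000.
Difference $4,047,100 − $4,047,000 = +$100 applied to largest allocation (Unit G2): Unit G2 becomes $2,168,900.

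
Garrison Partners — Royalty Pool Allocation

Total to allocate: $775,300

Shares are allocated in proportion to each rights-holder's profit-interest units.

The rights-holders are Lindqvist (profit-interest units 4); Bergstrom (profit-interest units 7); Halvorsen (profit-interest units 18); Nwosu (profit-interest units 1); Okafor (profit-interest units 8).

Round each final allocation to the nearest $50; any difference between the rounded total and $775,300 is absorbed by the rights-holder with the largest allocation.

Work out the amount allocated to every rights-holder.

Lindqvist: $81,600 · Bergstrom: $142,800 · Halvorsen: $367,300 · Nwosu: $20,400 · Okafor: $163,200

Profit-interest units total: 38.
Raw shares: Lindqvist 4/38 × $775,300 = 81,610.53; Bergstrom 7/38 × $775,300 = 142,818.42; Halvorsen 18/38 × $775,300 = 367,247.37; Nwosu 1/38 × $775,300 = 20,402.63; Okafor 8/38 × $775,300 = 163,221.05.
Rounded to nearest $50: Lindqvist $81,600; Bergstrom $142,800; Halvorsen $367,250; Nwosu $20,400; Okafor $163,200. Sum = $775,250.
Difference $775,300 − $775,250 = +$50 applied to largest allocation (Halvorsen): Halvorsen becomes $367,300.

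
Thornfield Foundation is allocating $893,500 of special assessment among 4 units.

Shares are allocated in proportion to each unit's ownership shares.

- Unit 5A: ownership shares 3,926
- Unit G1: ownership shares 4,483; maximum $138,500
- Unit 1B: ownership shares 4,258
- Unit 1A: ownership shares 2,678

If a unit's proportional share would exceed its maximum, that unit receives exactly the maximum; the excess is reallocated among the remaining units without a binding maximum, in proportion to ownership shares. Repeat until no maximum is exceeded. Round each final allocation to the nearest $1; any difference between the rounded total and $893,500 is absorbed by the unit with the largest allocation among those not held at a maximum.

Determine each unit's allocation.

Combined ownership shares = 15,345.
Pro-rata shares before constraints: Unit 5A 228,600.91; Unit G1 261,033.59; Unit 1B 247,932.42; Unit 1A 155,933.07.
Capped: Unit G1 ($138,500); remaining pool $755,000 reallocated over remaining ownership shares 10,862.
Redistributed shares: Unit 5A 272,889.89 → $272,890; Unit 1B 295,966.67 → $295,967; Unit 1A 186,143.44 → $186,143.

Unit 5A: $272,890 · Unit G1: $138,500 · Unit 1B: $295,967 · Unit 1A: $186,143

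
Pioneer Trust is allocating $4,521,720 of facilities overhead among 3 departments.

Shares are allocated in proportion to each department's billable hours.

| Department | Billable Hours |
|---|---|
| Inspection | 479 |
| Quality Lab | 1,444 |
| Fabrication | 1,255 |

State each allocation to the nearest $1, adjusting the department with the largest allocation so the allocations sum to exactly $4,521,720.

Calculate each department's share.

Combined billable hours = 3,178.
Pro-rata amounts: Inspection 479/3,178 × $4,521,720 = 681,530.48; Quality Lab 1,444/3,178 × $4,521,720 = 2,054,551.19; Fabrication 1,255/3,178 × $4,521,720 = 1,785,638.33.
After rounding ($1): Inspection $681,530; Quality Lab $2,054,551; Fabrication $1,785,638. Sum = $4,521,719.
Difference $4,521,720 − $4,521,719 = +$1 applied to largest allocation (Quality Lab): Quality Lab becomes $2,054,552.

Inspection: $681,530 · Quality Lab: $2,054,552 · Fabrication: $1,785,638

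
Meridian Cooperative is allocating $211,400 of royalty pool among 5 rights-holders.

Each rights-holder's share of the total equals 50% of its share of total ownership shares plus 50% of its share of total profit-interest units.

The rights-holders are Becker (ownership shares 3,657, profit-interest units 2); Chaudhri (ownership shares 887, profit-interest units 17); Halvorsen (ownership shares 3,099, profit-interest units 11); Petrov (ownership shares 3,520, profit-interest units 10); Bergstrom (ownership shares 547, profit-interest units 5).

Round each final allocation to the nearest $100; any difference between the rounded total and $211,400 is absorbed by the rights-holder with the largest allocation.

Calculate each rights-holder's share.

Ownership shares total 11,710; profit-interest units total 45.
Composite weights (50% ownership shares + 50% profit-interest units): Becker 0.1784; Chaudhri 0.2268; Halvorsen 0.2545; Petrov 0.2614; Bergstrom 0.0789.
Proportional shares: Becker 37,707.59; Chaudhri 47,937.59; Halvorsen 53,810.82; Petrov 55,262.07; Bergstrom 16,681.93.
After rounding ($100): Becker $37,700; Chaudhri $47,900; Halvorsen $53,800; Petrov $55,300; Bergstrom $16,700. Sum = $211,400.
No rounding difference to absorb.

Becker: $37,700; Chaudhri: $47,900; Halvorsen: $53,800; Petrov: $55,300; Bergstrom: $16,700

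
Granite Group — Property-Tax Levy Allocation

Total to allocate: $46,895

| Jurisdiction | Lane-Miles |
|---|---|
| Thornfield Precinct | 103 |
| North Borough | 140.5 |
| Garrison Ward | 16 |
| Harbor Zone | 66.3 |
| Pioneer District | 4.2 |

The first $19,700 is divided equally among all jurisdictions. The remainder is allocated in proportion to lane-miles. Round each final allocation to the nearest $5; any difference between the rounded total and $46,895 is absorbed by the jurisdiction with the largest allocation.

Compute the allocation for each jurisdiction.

Thornfield Precinct: $12,430 | North Borough: $15,515 | Garrison Ward: $5,260 | Harbor Zone: $9,405 | Pioneer District: $4,285

First tranche $19,700 split equally: $3,940 each.
Remainder $27,195 by lane-miles (total 330): Thornfield Precinct 8,488.14 → $8,490; North Borough 11,578.48 → $11,580; Garrison Ward 1,318.55 → $1,320; Harbor Zone 5,463.72 → $5,465; Pioneer District 346.12 → $345.
Rounding difference −$5 on remainder applied to North Borough.
Totals: Thornfield Precinct $3,940 + $8,490 = $12,430; North Borough $3,940 + $11,575 = $15,515; Garrison Ward $3,940 + $1,320 = $5,260; Harbor Zone $3,940 + $5,465 = $9,405; Pioneer District $3,940 + $345 = $4,285.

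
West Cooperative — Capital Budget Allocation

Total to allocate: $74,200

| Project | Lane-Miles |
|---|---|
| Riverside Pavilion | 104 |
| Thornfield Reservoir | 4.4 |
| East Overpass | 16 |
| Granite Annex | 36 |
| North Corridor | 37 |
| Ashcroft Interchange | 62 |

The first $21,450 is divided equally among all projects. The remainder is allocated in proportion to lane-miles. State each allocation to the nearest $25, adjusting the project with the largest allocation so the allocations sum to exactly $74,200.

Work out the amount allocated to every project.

Riverside Pavilion: $24,725 | Thornfield Reservoir: $4,475 | East Overpass: $6,825 | Granite Annex: $10,900 | North Corridor: $11,100 | Ashcroft Interchange: $16,175

First tranche $21,450 split equally: $3,575 each.
Remainder $52,750 by lane-miles (total 259.4): Riverside Pavilion 21,148.80 → $21,150; Thornfield Reservoir 894.76 → $900; East Overpass 3,253.66 → $3,250; Granite Annex 7,320.74 → $7,325; North Corridor 7,524.09 → $7,525; Ashcroft Interchange 12,607.94 → $12,600.
Totals: Riverside Pavilion $3,575 + $21,150 = $24,725; Thornfield Reservoir $3,575 + $900 = $4,475; East Overpass $3,575 + $3,250 = $6,825; Granite Annex $3,575 + $7,325 = $10,900; North Corridor $3,575 + $7,525 = $11,100; Ashcroft Interchange $3,575 + $12,600 = $16,175.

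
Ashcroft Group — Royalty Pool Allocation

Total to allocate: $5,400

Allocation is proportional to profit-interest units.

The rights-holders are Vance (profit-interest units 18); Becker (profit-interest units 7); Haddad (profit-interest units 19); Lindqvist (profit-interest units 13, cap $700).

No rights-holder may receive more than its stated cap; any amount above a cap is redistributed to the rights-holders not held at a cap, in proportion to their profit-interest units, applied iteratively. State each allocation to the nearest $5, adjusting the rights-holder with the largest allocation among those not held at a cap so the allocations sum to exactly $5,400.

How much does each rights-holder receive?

Total profit-interest units = 57.
Proportional shares (ignoring caps): Vance 1,705.26; Becker 663.16; Haddad 1,800.00; Lindqvist 1,231.58.
Cap binds for Lindqvist ($700); remaining pool $4,700 reallocated over remaining profit-interest units 44.
Remaining shares: Vance 1,922.73 → $1,925; Becker 747.73 → $750; Haddad 2,029.55 → $2,030.
Rounding difference −$5 applied to Haddad → $2,025.

Vance: $1,925 | Becker: $750 | Haddad: $2,025 | Lindqvist: $700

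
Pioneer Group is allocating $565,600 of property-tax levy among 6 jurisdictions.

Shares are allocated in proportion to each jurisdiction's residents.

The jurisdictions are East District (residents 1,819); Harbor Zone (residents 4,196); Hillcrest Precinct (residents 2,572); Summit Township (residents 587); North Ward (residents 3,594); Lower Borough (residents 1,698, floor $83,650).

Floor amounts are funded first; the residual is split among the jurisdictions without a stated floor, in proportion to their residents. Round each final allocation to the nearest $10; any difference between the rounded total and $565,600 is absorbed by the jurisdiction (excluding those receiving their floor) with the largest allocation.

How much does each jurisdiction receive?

Fund the minimums — Lower Borough $83,650. Residual $481,950.
Residual split over remaining residents 12,768: East District 68,661.27 → $68,660; Harbor Zone 158,385.20 → $158,390; Hillcrest Precinct 97,084.54 → $97,080; Summit Township 22,157.32 → $22,160; North Ward 135,661.68 → $135,660.

East District: $68,660 | Harbor Zone: $158,390 | Hillcrest Precinct: $97,080 | Summit Township: $22,160 | North Ward: $135,660 | Lower Borough: $83,650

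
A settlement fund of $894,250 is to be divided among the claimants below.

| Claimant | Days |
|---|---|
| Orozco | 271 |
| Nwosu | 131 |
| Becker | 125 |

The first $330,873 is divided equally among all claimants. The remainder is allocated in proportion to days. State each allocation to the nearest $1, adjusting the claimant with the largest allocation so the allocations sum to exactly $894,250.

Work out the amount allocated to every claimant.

First tranche $330,873 split equally: $110,291 each.
Remainder $563,377 by days (total 527): Orozco 289,706.20 → $289,706; Nwosu 140,042.48 → $140,042; Becker 133,628.32 → $133,628.
Rounding difference +$1 on remainder applied to Orozco.
Totals: Orozco $110,291 + $289,707 = $399,998; Nwosu $110,291 + $140,042 = $250,333; Becker $110,291 + $133,628 = $243,919.

Orozco: $399,998 · Nwosu: $250,333 · Becker: $243,919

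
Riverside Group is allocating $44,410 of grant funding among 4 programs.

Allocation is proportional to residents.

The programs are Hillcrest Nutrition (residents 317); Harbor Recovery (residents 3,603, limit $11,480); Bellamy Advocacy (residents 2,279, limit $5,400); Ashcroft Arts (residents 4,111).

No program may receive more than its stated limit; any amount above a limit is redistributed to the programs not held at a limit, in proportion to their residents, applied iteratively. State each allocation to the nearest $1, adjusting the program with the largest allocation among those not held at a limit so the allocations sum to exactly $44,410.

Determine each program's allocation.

Combined residents = 10,310.
Unconstrained shares: Hillcrest Nutrition 1,365.47; Harbor Recovery 15,519.81; Bellamy Advocacy 9,816.72; Ashcroft Arts 17,708.00.
Held at cap: Harbor Recovery ($11,480), Bellamy Advocacy ($5,400); remaining pool $27,530 reallocated over remaining residents 4,428.
Shares after redistribution: Hillcrest Nutrition 1,970.87 → $1,971; Ashcroft Arts 25,559.13 → $25,559.

Hillcrest Nutrition: $1,971 | Harbor Recovery: $11,480 | Bellamy Advocacy: $5,400 | Ashcroft Arts: $25,559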